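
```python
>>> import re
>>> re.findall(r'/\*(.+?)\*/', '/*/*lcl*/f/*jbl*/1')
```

Because the quantifier is non-greedy, it stops expanding at the earliest point where the rest of the pattern can succeed.
Because there's exactly one group, `findall` drops the full match and keeps group 1 from each hit.

['/*lcl', 'jbl']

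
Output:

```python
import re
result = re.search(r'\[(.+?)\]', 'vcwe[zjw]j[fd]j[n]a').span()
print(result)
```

(4, 9)

With the lazy modifier that quantifier settles for the fewest repetitions that let the rest of the pattern succeed (the atoms after it are unaffected and can still be greedy).
`search` walks the string left to right and returns the first match it finds.
The match spans [4:9] → '[zjw]'.
Captured: group 1 = 'zjw'.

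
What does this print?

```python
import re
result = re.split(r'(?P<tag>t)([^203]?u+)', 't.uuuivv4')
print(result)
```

['', 't', '.uuu', 'ivv4']

The pattern matches a literal 't' (captured as 'tag'); then optionally any character except [203], then one or more of the literal 'u' (captured).
Matches to split on: at [0:5] → 't.uuu'.
Because the pattern has a capturing group, `split` also inserts each captured text between the pieces.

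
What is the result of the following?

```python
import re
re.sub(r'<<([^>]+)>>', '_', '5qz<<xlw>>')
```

'5qz_'

Matches: at [3:10] → '<<xlw>>'.
Each match is replaced by '_'.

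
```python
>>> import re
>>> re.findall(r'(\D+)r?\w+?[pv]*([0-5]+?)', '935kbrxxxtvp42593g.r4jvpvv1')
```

[('kbrxxxtvp', '2'), ('g.r', '1')]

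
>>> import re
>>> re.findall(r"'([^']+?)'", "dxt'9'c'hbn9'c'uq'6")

Matches: at [3:6] match "'9'", group 1 = '9'; at [7:13] match "'hbn9'", group 1 = 'hbn9'; at [14:18] match "'uq'", group 1 = 'uq'.
One capturing group, so `findall` returns just the captured substring from each match — 3 in all.

['9', 'hbn9', 'uq']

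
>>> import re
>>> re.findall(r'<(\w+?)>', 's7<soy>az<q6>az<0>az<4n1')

['soy', 'q6', '0']

Matches: at [2:7] match '<soy>', group 1 = 'soy'; at [9:13] match '<q6>', group 1 = 'q6'; at [15:18] match '<0>', group 1 = '0'.
With a single group, `findall` returns only what that group captured — 3 items.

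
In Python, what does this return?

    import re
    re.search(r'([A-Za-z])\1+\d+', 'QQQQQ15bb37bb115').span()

(0, 7)

After group 1 captures some text, `\1` only succeeds where that same text appears again.
`re.search` scans for the first position where the pattern succeeds.
The match spans [0:7] → 'QQQQQ15'.
Captured: group 1 = 'Q'.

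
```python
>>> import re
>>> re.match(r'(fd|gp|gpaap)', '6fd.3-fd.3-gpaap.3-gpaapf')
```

`re.match` only tries the pattern at the start of the string.
Here the string doesn't start with a match, so the call returns None.

None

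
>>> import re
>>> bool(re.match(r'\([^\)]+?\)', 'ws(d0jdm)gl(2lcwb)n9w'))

False

`re.match` only tries the pattern at the start of the string.
Here the pattern fails at index 0, so the call returns None, and `bool(None)` is False.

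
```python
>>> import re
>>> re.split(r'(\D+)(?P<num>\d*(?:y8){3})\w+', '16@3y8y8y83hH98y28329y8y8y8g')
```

With a capturing group present, the delimiter's captured portion is kept in the result list.

['16', '@', '3y8y8y8', '']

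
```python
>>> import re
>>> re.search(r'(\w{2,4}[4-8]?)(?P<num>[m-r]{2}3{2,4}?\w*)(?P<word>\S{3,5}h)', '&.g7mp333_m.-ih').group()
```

The pattern matches 2 to 4 of a word character, then optionally a character in [4-8] (captured); then exactly 2 of a character in [m-r], then 2 to 4 of a literal '3' (lazy), then zero or more of a word character (captured as 'num'); then 3 to 5 of a non-whitespace character, then the literal 'h' (captured as 'word').
The match spans [2:15] → 'g7mp333_m.-ih'.

'g7mp333_m.-ih'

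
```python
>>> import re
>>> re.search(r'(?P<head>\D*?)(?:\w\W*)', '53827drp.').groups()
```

Pattern: zero or more of a non-digit (lazy) (captured as 'head'); then a word character, then zero or more of a non-word character (non-capturing group).
`search` walks the string left to right and returns the first match it finds.
The match spans [0:1] → '5'.
Captured: group 1 = ''.

('',)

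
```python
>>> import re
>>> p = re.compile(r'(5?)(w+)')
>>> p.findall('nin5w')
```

The pattern matches optionally a literal '5' (captured); then one or more of a literal 'w' (captured).
Multiple groups make `findall` return tuples — one 2-tuple for the one match.

[('5', 'w')]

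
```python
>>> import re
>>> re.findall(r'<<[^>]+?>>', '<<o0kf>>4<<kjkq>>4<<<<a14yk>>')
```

['<<o0kf>>', '<<kjkq>>', '<<<<a14yk>>']

Scanning left to right: at [0:8] → '<<o0kf>>'; at [9:17] → '<<kjkq>>'; at [18:29] → '<<<<a14yk>>'.
`findall` yields the raw match text (3 of them) because the pattern has no groups.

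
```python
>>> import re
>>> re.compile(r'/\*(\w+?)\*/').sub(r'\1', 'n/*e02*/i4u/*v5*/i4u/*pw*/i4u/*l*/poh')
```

Matches: at [1:8] → '/*e02*/'; at [11:17] → '/*v5*/'; at [20:26] → '/*pw*/'; at [29:34] → '/*l*/'.
`\1` in the replacement pulls in group 1's text for each match.

'ne02i4uv5i4upwi4ulpoh'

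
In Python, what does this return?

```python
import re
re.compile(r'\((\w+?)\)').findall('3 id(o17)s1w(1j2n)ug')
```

Walking the string: at [4:9] match '(o17)', group 1 = 'o17'; at [12:18] match '(1j2n)', group 1 = '1j2n'.
Because there's exactly one group, `findall` drops the full match and keeps group 1 from each hit.

['o17', '1j2n']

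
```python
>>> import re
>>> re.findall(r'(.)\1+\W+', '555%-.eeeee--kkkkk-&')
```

['5', 'e', 'k']

After group 1 captures some text, `\1` only succeeds where that same text appears again.
Walking the string: at [0:6] match '555%-.', group 1 = '5'; at [6:13] match 'eeeee--', group 1 = 'e'; at [13:20] match 'kkkkk-&', group 1 = 'k'.
`findall` collects group 1 from each match (3 total).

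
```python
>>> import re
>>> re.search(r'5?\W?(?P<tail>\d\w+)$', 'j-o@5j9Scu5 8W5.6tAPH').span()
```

Pattern: optionally a literal '5', then optionally a non-word character; then a digit, then one or more of a word character (captured as 'tail'); then anchored at the end.
The match spans [14:21] → '5.6tAPH'.

(14, 21)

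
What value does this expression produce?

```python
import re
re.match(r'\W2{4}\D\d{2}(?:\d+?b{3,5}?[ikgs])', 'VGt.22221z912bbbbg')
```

None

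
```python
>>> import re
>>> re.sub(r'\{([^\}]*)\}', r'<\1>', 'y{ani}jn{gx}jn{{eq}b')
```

'y<ani>jn<gx>jn<{eq>b'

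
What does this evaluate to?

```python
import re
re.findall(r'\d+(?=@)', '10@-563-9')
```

['10']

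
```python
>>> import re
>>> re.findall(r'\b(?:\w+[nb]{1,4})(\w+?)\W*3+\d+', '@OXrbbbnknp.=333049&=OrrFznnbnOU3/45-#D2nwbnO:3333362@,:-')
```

Pattern: a word boundary (`\b`, zero-width); then one or more of a word character, then 1 to 4 of one of [nb] (non-capturing group); then one or more of a word character (lazy) (captured); then zero or more of a non-word character, then one or more of the literal '3', then one or more of a digit.
Walking the string: at [1:19] match 'OXrbbbnknp.=333049', group 1 = 'p'; at [38:53] match 'D2nwbnO:3333362', group 1 = 'O'.
With a single group, `findall` returns only what that group captured — 2 items.

['p', 'O']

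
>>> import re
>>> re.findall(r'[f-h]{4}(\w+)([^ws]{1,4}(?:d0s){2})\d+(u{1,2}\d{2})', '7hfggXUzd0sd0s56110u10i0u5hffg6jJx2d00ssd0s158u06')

Pattern: exactly 4 of a character in [f-h]; then one or more of a word character (captured); then 1 to 4 of any character except [ws], then the literal 'd0s' repeated 2 times (captured); then one or more of a digit; then 1 to 2 of a literal 'u', then exactly 2 of a digit (captured).
Matches: at [1:22] match 'hfggXUzd0sd0s56110u10', groups = ('XU', 'zd0sd0s', 'u10').
`findall` packs the 3 group values into a tuple for every match.

[('XU', 'zd0sd0s', 'u10')]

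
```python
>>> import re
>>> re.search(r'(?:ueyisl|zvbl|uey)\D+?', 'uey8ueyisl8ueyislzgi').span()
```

(4, 8)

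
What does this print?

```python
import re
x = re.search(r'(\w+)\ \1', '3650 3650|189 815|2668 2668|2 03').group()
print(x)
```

3650 3650

A backreference is literal: `\1` must see the identical characters the first group matched.
The match spans [0:9] → '3650 3650'.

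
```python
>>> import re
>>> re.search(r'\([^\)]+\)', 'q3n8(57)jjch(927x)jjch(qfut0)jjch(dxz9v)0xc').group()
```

'(57)'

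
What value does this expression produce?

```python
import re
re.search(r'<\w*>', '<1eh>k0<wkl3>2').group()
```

'<1eh>'

Unlike `match`, `search` isn't anchored — it looks for the pattern anywhere in the string.
The match spans [0:5] → '<1eh>'.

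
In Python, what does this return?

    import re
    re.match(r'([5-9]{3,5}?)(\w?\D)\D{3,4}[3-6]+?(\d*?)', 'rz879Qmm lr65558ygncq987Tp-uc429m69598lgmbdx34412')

None

`match` is anchored at position 0; if the pattern doesn't fit there, it returns None.
Here position 0 doesn't satisfy it, so the call returns None.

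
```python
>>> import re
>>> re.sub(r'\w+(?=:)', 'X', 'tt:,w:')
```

'X:,X:'

The lookaround is zero-width — it requires the adjacent text to match without consuming it, so the asserted text isn't part of the match.
Each match is replaced by 'X'.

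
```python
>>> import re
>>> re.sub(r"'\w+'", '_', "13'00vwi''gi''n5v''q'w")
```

'13____w'

Matches: at [2:9] → "'00vwi'"; at [9:13] → "'gi'"; at [13:18] → "'n5v'"; at [18:21] → "'q'".
Every occurrence is swapped for '_'.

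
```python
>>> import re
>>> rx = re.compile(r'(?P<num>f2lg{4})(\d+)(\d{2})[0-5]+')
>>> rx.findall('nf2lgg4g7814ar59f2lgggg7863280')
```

[('f2lgggg', '7863', '28')]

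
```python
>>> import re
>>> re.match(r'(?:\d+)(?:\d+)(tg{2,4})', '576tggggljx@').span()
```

(0, 8)

With `match`, the pattern is implicitly anchored at the beginning.
The match spans [0:8] → '576tgggg'.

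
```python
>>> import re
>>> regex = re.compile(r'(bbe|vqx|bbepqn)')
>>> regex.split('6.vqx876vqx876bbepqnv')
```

['6.', 'vqx', '876', 'vqx', '876', 'bbe', 'pqnv']

Alternation tries branches left to right and keeps the first one that lets the overall match succeed at that position.
Matches to split on: at [2:5] → 'vqx'; at [8:11] → 'vqx'; at [14:17] → 'bbe'.
`re.split` interleaves the captured-group text with the surrounding fragments.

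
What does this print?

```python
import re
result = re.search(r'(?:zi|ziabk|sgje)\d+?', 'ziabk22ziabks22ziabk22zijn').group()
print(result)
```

ziabk2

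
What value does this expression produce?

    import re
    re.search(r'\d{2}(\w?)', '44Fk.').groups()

The pattern matches exactly 2 of a digit; then optionally a word character (captured).
`re.search` tries every starting position until one works.
The match spans [0:3] → '44F'.
Captured: group 1 = 'F'.

('F',)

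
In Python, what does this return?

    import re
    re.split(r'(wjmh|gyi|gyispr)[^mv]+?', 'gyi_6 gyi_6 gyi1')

Matches to split on: at [0:4] → 'gyi_'; at [6:10] → 'gyi_'; at [12:16] → 'gyi1'.
The group in the pattern means `split` returns the separators' captures alongside the pieces.

['', 'gyi', '6 ', 'gyi', '6 ', 'gyi', '']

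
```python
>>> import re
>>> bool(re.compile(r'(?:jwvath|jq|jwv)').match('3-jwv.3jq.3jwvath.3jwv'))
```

False

With `match`, the pattern is implicitly anchored at the beginning.
Here the pattern fails at index 0, so the call returns None, and `bool(None)` is False.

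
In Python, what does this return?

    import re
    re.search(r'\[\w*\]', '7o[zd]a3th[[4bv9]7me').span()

(2, 6)

The match spans [2:6] → '[zd]'.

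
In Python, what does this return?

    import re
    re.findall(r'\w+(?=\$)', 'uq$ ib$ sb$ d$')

Lookahead/lookbehind check context without consuming it, so the matched span excludes the asserted characters.
Matches: at [0:2] → 'uq'; at [4:6] → 'ib'; at [8:10] → 'sb'; at [12:13] → 'd'.
No capturing groups, so `findall` returns the 4 full match strings.

['uq', 'ib', 'sb', 'd']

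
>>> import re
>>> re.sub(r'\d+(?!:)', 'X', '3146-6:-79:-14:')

'X-6:-X9:-X4:'

`(?!…)`/`(?<!…)` only lets a position through if the neighbouring text does NOT match; no characters are consumed.
Matches: at [0:4] → '3146'; at [8:9] → '7'; at [12:13] → '1'.
Every occurrence is swapped for 'X'.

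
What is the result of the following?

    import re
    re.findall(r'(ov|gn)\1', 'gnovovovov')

['ov', 'ov']

A backreference is literal: `\1` must see the identical characters the first group matched.
`findall` collects group 1 from each match (2 total).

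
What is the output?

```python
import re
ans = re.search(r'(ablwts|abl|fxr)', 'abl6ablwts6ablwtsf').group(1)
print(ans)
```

abl

The match spans [0:3] → 'abl'.
Captured: group 1 = 'abl'.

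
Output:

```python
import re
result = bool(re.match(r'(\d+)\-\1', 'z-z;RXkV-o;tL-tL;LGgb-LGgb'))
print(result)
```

`\1` is not a pattern — it's the concrete string captured by group 1, re-applied verbatim.
`re.match` only tries the pattern at the start of the string.
Here the string doesn't start with a match, so the call returns None, and `bool(None)` is False.

False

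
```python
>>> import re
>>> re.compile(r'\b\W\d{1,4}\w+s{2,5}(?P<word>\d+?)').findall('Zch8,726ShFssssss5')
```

['5']

Because there's exactly one group, `findall` drops the full match and keeps group 1 from the one hit.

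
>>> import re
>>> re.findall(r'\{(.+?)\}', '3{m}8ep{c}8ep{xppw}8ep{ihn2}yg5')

['m', 'c', 'xppw', 'ihn2']

Because the quantifier is non-greedy, it stops expanding at the earliest point where the rest of the pattern can succeed.
`findall` collects group 1 from each match (4 total).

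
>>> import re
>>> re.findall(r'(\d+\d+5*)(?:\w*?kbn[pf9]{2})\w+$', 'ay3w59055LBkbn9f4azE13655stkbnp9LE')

['59055']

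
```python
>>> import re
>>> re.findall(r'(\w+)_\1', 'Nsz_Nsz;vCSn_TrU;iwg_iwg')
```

`\1` is not a pattern — it's the concrete string captured by group 1, re-applied verbatim.
With a single group, `findall` returns only what that group captured — 2 items.

['Nsz', 'iwg']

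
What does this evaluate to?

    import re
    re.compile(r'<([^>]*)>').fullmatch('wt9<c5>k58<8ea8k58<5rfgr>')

For `fullmatch`, every character of the input must be accounted for by the pattern.
Here there's no way to consume every character, so the call returns None.

None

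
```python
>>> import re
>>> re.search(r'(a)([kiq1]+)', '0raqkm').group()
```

The pattern matches a literal 'a' (captured); then one or more of one of [kiq1] (captured).
Unlike `match`, `search` isn't anchored — it looks for the pattern anywhere in the string.
The match spans [2:5] → 'aqk'.
Captured: group 1 = 'a', group 2 = 'qk'.

'aqk'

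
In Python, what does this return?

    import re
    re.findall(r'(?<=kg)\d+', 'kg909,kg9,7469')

['909', '9']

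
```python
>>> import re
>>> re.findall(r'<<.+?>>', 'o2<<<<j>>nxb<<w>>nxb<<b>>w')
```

['<<<<j>>', '<<w>>', '<<b>>']

Scanning left to right: at [2:9] → '<<<<j>>'; at [12:17] → '<<w>>'; at [20:25] → '<<b>>'.
With no groups in the pattern, `findall` gives back each whole match — 3 here.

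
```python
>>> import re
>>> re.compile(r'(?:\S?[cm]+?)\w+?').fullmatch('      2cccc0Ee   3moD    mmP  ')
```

None

This matches optionally a non-whitespace character, then one or more of one of [cm] (lazy) (non-capturing group); then one or more of a word character (lazy).
`re.fullmatch` is like wrapping the pattern in `^…$` (in single-line mode).
Here the pattern can't cover the whole string, so the call returns None.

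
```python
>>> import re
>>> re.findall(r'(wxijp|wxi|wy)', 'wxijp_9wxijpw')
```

['wxijp', 'wxijp']

Branches in `(...|...)` are attempted left-to-right; the first branch that allows the whole pattern to succeed is taken.
Scanning left to right: at [0:5] match 'wxijp', group 1 = 'wxijp'; at [7:12] match 'wxijp', group 1 = 'wxijp'.
Because there's exactly one group, `findall` drops the full match and keeps group 1 from each hit.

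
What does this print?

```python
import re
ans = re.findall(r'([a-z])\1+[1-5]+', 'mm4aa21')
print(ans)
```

['m', 'a']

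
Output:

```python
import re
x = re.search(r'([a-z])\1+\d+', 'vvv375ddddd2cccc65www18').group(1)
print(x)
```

v

After group 1 captures some text, `\1` only succeeds where that same text appears again.
`re.search` scans for the first position where the pattern succeeds.
The match spans [0:6] → 'vvv375'.
Captured: group 1 = 'v'.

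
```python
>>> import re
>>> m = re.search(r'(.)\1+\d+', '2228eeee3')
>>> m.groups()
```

('2',)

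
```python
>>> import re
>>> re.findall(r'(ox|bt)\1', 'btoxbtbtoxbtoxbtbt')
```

The backreference `\1` re-matches whatever the first group consumed, character for character.
Scanning left to right: at [4:8] match 'btbt', group 1 = 'bt'; at [14:18] match 'btbt', group 1 = 'bt'.
Because there's exactly one group, `findall` drops the full match and keeps group 1 from each hit.

['bt', 'bt']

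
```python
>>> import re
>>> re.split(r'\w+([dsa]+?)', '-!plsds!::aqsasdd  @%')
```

['-!', 's', '!::', 'd', '  @%']

Pattern: one or more of a word character; then one or more of one of [dsa] (lazy) (captured).
Matches to split on: at [2:7] → 'plsds'; at [10:17] → 'aqsasdd'.
With a capturing group present, the delimiter's captured portion is kept in the result list.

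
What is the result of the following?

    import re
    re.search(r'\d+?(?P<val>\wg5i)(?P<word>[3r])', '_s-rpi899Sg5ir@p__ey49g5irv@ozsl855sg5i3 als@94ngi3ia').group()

'899Sg5ir'

This matches one or more of a digit (lazy); then a word character, then the literal 'g5i' (captured as 'val'); then one of [3r] (captured as 'word').
`search` walks the string left to right and returns the first match it finds.
The match spans [6:14] → '899Sg5ir'.
Captured: group 1 = 'Sg5i', group 2 = 'r'.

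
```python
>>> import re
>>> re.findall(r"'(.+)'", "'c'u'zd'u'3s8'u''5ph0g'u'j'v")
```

["c'u'zd'u'3s8'u''5ph0g'u'j"]

Scanning left to right: at [0:27] match "'c'u'zd'u'3s8'u''5ph0g'u'j'", group 1 = "c'u'zd'u'3s8'u''5ph0g'u'j".
Because there's exactly one group, `findall` drops the full match and keeps group 1 from the one hit.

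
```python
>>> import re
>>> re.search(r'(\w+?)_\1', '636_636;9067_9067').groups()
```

The backreference `\1` re-matches whatever the first group consumed, character for character.
`search` walks the string left to right and returns the first match it finds.
The match spans [0:7] → '636_636'.
Captured: group 1 = '636'.

('636',)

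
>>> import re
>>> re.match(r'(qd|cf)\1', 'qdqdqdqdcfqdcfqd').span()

(0, 4)

`match` is anchored at position 0; if the pattern doesn't fit there, it returns None.
The match spans [0:4] → 'qdqd'.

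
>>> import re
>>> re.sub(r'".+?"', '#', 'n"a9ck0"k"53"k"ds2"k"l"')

A non-greedy quantifier consumes as few characters as it can — just enough that the remainder of the pattern still matches from where it stops; whatever follows it matches normally.
`sub` substitutes '#' at each match site.

'n#k#k#k#'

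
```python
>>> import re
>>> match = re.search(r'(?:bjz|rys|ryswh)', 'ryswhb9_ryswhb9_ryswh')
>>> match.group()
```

'rys'

Alternation isn't longest-match — the leftmost alternative that fits at this position is chosen.
The match spans [0:3] → 'rys'.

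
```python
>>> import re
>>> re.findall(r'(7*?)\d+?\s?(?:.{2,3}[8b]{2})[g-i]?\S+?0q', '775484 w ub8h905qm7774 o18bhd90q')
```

['']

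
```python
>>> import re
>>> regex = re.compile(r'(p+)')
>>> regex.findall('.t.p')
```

['p']

One capturing group, so `findall` returns just the captured substring from the one match — 1 in all.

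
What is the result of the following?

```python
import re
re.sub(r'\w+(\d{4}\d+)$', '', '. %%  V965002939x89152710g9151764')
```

This matches one or more of a word character; then exactly 4 of a digit, then one or more of a digit (captured); then anchored at the end.
Matches: at [6:33] → 'V965002939x89152710g9151764'.
Every occurrence is swapped for ''.

'. %%  '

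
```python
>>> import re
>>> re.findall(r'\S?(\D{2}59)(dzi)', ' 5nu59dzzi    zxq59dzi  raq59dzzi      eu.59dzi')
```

[('xq59', 'dzi'), ('u.59', 'dzi')]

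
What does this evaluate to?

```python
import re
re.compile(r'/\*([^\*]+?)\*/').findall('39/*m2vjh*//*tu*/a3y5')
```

One capturing group, so `findall` returns just the captured substring from each match — 2 in all.

['m2vjh', 'tu']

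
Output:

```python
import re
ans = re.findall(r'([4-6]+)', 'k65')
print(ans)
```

['65']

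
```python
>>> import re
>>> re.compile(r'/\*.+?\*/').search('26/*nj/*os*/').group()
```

The match spans [2:12] → '/*nj/*os*/'.

'/*nj/*os*/'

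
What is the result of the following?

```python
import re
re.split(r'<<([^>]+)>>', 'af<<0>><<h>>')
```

['af', '0', '', 'h', '']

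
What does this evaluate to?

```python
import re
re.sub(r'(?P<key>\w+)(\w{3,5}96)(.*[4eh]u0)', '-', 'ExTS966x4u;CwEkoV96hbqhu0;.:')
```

'-;.:'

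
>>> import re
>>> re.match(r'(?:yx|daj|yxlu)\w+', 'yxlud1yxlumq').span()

`match` is anchored at position 0; if the pattern doesn't fit there, it returns None.
The match spans [0:12] → 'yxlud1yxlumq'.

(0, 12)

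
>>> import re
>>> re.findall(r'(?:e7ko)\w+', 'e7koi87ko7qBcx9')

The pattern matches the literal 'e7k', then a literal 'o' (non-capturing group); then one or more of a word character.
Scanning left to right: at [0:15] → 'e7koi87ko7qBcx9'.
`findall` yields the raw match text (1 of them) because the pattern has no groups.

['e7koi87ko7qBcx9']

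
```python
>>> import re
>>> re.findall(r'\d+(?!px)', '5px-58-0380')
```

['58', '0380']

The negative lookaround is zero-width — it rules out positions where the adjacent text would match, without consuming anything.
With no groups in the pattern, `findall` gives back each whole match — 2 here.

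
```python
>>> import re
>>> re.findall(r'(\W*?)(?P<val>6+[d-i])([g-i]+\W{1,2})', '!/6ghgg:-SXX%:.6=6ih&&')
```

Pattern: zero or more of a non-word character (lazy) (captured); then one or more of the literal '6', then a character in [d-i] (captured as 'val'); then one or more of a character in [g-i], then 1 to 2 of a non-word character (captured).
Matches: at [0:9] match '!/6ghgg:-', groups = ('!/', '6g', 'hgg:-'); at [16:22] match '=6ih&&', groups = ('=', '6i', 'h&&').
Multiple groups make `findall` return tuples — one 3-tuple for each match.

[('!/', '6g', 'hgg:-'), ('=', '6i', 'h&&')]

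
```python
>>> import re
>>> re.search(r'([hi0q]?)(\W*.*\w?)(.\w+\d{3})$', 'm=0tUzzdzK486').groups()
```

The match spans [0:13] → 'm=0tUzzdzK486'.
Captured: group 1 = '', group 2 = 'm=0tUzzd', group 3 = 'zK486'.

('', 'm=0tUzzd', 'zK486')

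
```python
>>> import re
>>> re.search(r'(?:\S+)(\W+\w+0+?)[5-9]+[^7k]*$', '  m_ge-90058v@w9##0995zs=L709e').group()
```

'm_ge-90058v@w9##0995zs=L709e'

This matches one or more of a non-whitespace character (non-capturing group); then one or more of a non-word character, then one or more of a word character, then one or more of a literal '0' (lazy) (captured); then one or more of a character in [5-9], then zero or more of any character except [7k]; then anchored at the end.
Unlike `match`, `search` isn't anchored — it looks for the pattern anywhere in the string.
The match spans [2:30] → 'm_ge-90058v@w9##0995zs=L709e'.
Captured: group 1 = '=L70'.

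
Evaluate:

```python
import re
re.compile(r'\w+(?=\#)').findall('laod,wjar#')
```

Because the assertion is zero-width, the text it checks is not consumed and won't appear in the result.
With no groups in the pattern, `findall` gives back each whole match — 1 here.

['wjar']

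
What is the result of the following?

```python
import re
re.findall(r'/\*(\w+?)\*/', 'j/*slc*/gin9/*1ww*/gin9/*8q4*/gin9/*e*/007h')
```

Walking the string: at [1:8] match '/*slc*/', group 1 = 'slc'; at [12:19] match '/*1ww*/', group 1 = '1ww'; at [23:30] match '/*8q4*/', group 1 = '8q4'; at [34:39] match '/*e*/', group 1 = 'e'.
`findall` collects group 1 from each match (4 total).

['slc', '1ww', '8q4', 'e']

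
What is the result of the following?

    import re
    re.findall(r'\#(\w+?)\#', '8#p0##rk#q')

With a single group, `findall` returns only what that group captured — 2 items.

['p0', 'rk']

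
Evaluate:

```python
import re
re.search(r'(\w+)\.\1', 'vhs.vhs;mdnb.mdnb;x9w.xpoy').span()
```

`\1` is not a pattern — it's the concrete string captured by group 1, re-applied verbatim.
`re.search` tries every starting position until one works.
The match spans [0:7] → 'vhs.vhs'.
Captured: group 1 = 'vhs'.

(0, 7)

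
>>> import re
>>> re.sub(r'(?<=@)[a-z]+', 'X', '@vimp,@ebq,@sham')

The lookaround is zero-width — it requires the adjacent text to match without consuming it, so the asserted text isn't part of the match.
Every occurrence is swapped for 'X'.

'@X,@X,@X'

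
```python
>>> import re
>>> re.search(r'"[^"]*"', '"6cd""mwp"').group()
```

'"6cd"'

`re.search` scans for the first position where the pattern succeeds.
The match spans [0:5] → '"6cd"'.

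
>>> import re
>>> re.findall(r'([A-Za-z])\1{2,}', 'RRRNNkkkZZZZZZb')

['R', 'k', 'Z']

The backreference `\1` re-matches whatever the first group consumed, character for character.
Matches: at [0:3] match 'RRR', group 1 = 'R'; at [5:8] match 'kkk', group 1 = 'k'; at [8:14] match 'ZZZZZZ', group 1 = 'Z'.
With a single group, `findall` returns only what that group captured — 3 items.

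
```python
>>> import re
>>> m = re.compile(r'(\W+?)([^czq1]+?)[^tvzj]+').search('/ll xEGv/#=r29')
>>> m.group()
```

'/ll xEG'

The pattern matches one or more of a non-word character (lazy) (captured); then one or more of any character except [czq1] (lazy) (captured); then one or more of any character except [tvzj].
A `+?`/`*?`/`{m,n}?` starts at its minimum and grows only as far as needed for what follows to match.
`re.search` tries every starting position until one works.
The match spans [0:7] → '/ll xEG'.
Captured: group 1 = '/', group 2 = 'l'.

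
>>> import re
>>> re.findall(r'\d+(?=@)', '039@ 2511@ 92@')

['039', '2511', '92']

The positive lookaround only admits positions where the adjacent text matches; those characters stay outside the span.
Matches: at [0:3] → '039'; at [5:9] → '2511'; at [11:13] → '92'.
`findall` yields the raw match text (3 of them) because the pattern has no groups.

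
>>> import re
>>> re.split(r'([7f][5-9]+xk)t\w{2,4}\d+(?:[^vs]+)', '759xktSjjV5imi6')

['', '759xk', '']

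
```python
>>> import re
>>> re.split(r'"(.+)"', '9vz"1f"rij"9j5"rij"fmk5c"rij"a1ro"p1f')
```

['9vz', '1f"rij"9j5"rij"fmk5c"rij"a1ro', 'p1f']

Matches to split on: at [3:34] → '"1f"rij"9j5"rij"fmk5c"rij"a1ro"'.
`re.split` interleaves the captured-group text with the surrounding fragments.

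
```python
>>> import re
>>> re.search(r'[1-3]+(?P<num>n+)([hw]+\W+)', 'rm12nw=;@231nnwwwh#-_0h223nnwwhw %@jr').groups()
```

('n', 'w=;@')

Pattern: one or more of a character in [1-3]; then one or more of a literal 'n' (captured as 'num'); then one or more of one of [hw], then one or more of a non-word character (captured).
Unlike `match`, `search` isn't anchored — it looks for the pattern anywhere in the string.
The match spans [2:9] → '12nw=;@'.
Captured: group 1 = 'n', group 2 = 'w=;@'.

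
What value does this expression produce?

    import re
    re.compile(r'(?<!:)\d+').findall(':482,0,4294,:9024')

['82', '0', '4294', '024']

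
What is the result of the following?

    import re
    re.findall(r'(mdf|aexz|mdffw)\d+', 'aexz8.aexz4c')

['aexz', 'aexz']

With a single group, `findall` returns only what that group captured — 2 items.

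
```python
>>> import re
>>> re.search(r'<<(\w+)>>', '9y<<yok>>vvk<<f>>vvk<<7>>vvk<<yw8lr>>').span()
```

(2, 9)

Unlike `match`, `search` isn't anchored — it looks for the pattern anywhere in the string.
The match spans [2:9] → '<<yok>>'.
Captured: group 1 = 'yok'.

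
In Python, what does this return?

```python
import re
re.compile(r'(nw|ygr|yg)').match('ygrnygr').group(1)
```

'ygr'

The match spans [0:3] → 'ygr'.
Captured: group 1 = 'ygr'.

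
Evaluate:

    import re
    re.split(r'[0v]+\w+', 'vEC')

['', '']

Each match becomes a cut point; 2 segments remain.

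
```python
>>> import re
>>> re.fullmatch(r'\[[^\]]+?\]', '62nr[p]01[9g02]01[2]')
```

None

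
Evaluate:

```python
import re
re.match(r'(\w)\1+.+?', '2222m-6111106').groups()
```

('2',)

After group 1 captures some text, `\1` only succeeds where that same text appears again.
With `match`, the pattern is implicitly anchored at the beginning.
The match spans [0:5] → '2222m'.
Captured: group 1 = '2'.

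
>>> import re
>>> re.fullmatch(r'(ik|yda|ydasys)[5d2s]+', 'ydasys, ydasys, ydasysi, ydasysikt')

For `fullmatch`, every character of the input must be accounted for by the pattern.
Here the pattern can't cover the whole string, so the call returns None.

None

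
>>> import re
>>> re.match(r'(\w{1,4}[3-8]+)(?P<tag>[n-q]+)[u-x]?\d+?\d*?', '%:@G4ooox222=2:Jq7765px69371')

`match` is anchored at position 0; if the pattern doesn't fit there, it returns None.
Here the string doesn't start with a match, so the call returns None.

None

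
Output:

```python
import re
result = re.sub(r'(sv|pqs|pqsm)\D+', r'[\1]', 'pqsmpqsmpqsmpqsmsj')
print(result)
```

[pqs]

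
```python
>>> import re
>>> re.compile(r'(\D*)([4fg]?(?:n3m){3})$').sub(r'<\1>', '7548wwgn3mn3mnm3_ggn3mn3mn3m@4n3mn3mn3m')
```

'7548wwgn3mn3mnm3_ggn3mn3mn3<m@>'

Pattern: zero or more of a non-digit (captured); then optionally one of [4fg], then the literal 'n3m' repeated 3 times (captured); then anchored at the end.
The replacement refers to a captured group, so each match is rewritten using its own captured text.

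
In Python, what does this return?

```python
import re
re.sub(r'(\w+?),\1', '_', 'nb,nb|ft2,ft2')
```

'_|_'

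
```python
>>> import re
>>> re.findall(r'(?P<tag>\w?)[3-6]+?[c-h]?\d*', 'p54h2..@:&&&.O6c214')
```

The pattern matches optionally a word character (captured as 'tag'); then one or more of a character in [3-6] (lazy), then optionally a character in [c-h], then zero or more of a digit.
Matches: at [0:3] match 'p54', group 1 = 'p'; at [13:19] match 'O6c214', group 1 = 'O'.
`findall` collects group 1 from each match (2 total).

['p', 'O']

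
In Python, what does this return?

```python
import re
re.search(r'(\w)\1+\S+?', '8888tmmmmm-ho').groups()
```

('8',)

The backreference `\1` re-matches whatever the first group consumed, character for character.
Unlike `match`, `search` isn't anchored — it looks for the pattern anywhere in the string.
The match spans [0:5] → '8888t'.
Captured: group 1 = '8'.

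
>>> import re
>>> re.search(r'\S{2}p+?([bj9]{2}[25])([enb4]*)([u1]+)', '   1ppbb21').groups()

('bb2', '', '1')

This matches exactly 2 of a non-whitespace character, then one or more of the literal 'p' (lazy); then exactly 2 of one of [bj9], then one of [25] (captured); then zero or more of one of [enb4] (captured); then one or more of one of [u1] (captured).
`re.search` tries every starting position until one works.
The match spans [3:10] → '1ppbb21'.
Captured: group 1 = 'bb2', group 2 = '', group 3 = '1'.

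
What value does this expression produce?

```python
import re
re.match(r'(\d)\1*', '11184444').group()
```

After group 1 captures some text, `\1` only succeeds where that same text appears again.
With `match`, the pattern is implicitly anchored at the beginning.
The match spans [0:3] → '111'.
Captured: group 1 = '1'.

'111'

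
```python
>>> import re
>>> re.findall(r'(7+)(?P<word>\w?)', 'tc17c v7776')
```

[('7', 'c'), ('777', '6')]

Pattern: one or more of a literal '7' (captured); then optionally a word character (captured as 'word').
Scanning left to right: at [3:5] match '7c', groups = ('7', 'c'); at [7:11] match '7776', groups = ('777', '6').
With 2 capturing groups, `findall` returns a 2-tuple per match.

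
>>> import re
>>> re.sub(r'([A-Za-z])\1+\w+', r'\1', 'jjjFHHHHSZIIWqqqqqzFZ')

`\1` has to match the exact text group 1 already captured.
Each match is replaced using the text its own group 1 captured.

'j'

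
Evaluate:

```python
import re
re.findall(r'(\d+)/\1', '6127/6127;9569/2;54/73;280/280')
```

['6127', '280']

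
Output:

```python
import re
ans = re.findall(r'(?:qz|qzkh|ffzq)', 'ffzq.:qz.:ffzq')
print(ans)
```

['ffzq', 'qz', 'ffzq']

Matches: at [0:4] → 'ffzq'; at [6:8] → 'qz'; at [10:14] → 'ffzq'.
`findall` yields the raw match text (3 of them) because the pattern has no groups.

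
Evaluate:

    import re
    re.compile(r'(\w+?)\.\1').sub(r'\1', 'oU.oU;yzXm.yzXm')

A backreference is literal: `\1` must see the identical characters the first group matched.
Matches: at [0:5] → 'oU.oU'; at [6:15] → 'yzXm.yzXm'.
`\1` in the replacement pulls in group 1's text for each match.

'oU;yzXm'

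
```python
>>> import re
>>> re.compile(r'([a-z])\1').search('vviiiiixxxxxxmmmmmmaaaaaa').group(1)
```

'v'

The match spans [0:2] → 'vv'.
Captured: group 1 = 'v'.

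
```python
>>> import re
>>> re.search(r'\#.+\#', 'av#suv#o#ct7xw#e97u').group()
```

The match spans [2:15] → '#suv#o#ct7xw#'.

'#suv#o#ct7xw#'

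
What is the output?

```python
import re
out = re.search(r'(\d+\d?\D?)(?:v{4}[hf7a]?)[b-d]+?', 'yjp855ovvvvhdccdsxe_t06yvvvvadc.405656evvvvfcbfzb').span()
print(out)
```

Pattern: one or more of a digit, then optionally a digit, then optionally a non-digit (captured); then exactly 4 of a literal 'v', then optionally one of [hf7a] (non-capturing group); then one or more of a character in [b-d] (lazy).
With the lazy modifier that quantifier settles for the fewest repetitions that let the rest of the pattern succeed (the atoms after it are unaffected and can still be greedy).
`re.search` scans for the first position where the pattern succeeds.
The match spans [3:13] → '855ovvvvhd'.
Captured: group 1 = '855o'.

(3, 13)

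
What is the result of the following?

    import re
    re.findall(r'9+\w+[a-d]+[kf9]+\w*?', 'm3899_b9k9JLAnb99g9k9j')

The `?` after the quantifier makes it lazy — it takes as little as possible before letting the rest of the pattern try.
No capturing groups, so `findall` returns the 1 full match string.

['99_b9k9JLAnb99']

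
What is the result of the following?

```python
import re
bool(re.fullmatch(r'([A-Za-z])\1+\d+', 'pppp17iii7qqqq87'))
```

False

`\1` is not a pattern — it's the concrete string captured by group 1, re-applied verbatim.
For `fullmatch`, every character of the input must be accounted for by the pattern.
Here the string isn't matched end-to-end, so the call returns None, and `bool(None)` is False.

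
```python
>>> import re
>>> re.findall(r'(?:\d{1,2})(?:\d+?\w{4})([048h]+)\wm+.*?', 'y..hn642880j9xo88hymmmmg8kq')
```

One capturing group, so `findall` returns just the captured substring from the one match — 1 in all.

['88h']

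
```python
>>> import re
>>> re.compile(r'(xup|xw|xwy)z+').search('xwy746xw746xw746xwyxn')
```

None

`search` walks the string left to right and returns the first match it finds.
Here no position works, so the call returns None.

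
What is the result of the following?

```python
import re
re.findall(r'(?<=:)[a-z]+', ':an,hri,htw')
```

The positive lookaround only admits positions where the adjacent text matches; those characters stay outside the span.
Since nothing is captured, `findall` lists the 1 matched substring directly.

['an']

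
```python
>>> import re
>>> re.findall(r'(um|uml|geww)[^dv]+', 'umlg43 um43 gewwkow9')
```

['um']

Branches in `(...|...)` are attempted left-to-right; the first branch that allows the whole pattern to succeed is taken.
With a single group, `findall` returns only what that group captured — 1 item.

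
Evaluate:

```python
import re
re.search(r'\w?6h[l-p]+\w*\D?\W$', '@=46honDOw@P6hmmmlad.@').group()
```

'P6hmmmlad.@'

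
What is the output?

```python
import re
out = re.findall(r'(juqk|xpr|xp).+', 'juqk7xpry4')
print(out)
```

['juqk']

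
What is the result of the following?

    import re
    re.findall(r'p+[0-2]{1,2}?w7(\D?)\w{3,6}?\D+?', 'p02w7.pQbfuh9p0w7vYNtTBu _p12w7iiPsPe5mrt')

The pattern matches one or more of a literal 'p', then 1 to 2 of a character in [0-2] (lazy), then the literal 'w7'; then optionally a non-digit (captured); then 3 to 6 of a word character (lazy), then one or more of a non-digit (lazy).
One capturing group, so `findall` returns just the captured substring from each match — 3 in all.

['.', 'v', 'i']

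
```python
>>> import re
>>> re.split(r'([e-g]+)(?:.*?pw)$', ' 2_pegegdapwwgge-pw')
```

This matches one or more of a character in [e-g] (captured); then zero or more of any character (lazy), then the literal 'pw' (non-capturing group); then anchored at the end.
The group in the pattern means `split` returns the separators' captures alongside the pieces.

[' 2_p', 'egeg', '']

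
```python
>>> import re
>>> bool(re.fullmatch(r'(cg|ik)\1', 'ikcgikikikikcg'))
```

False

`\1` has to match the exact text group 1 already captured.
`re.fullmatch` is like wrapping the pattern in `^…$` (in single-line mode).
Here the pattern can't cover the whole string, so the call returns None, and `bool(None)` is False.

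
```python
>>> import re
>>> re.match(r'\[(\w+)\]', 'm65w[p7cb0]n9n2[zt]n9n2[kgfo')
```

`match` is anchored at position 0; if the pattern doesn't fit there, it returns None.
Here the string doesn't start with a match, so the call returns None.

None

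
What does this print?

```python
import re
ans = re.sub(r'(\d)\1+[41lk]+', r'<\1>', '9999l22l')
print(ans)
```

<9><2>

A backreference is literal: `\1` must see the identical characters the first group matched.
Each match is replaced using the text its own group 1 captured.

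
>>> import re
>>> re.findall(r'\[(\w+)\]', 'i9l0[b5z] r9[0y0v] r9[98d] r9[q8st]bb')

['b5z', '0y0v', '98d', 'q8st']

Scanning left to right: at [4:9] match '[b5z]', group 1 = 'b5z'; at [12:18] match '[0y0v]', group 1 = '0y0v'; at [21:26] match '[98d]', group 1 = '98d'; at [29:35] match '[q8st]', group 1 = 'q8st'.
With a single group, `findall` returns only what that group captured — 4 items.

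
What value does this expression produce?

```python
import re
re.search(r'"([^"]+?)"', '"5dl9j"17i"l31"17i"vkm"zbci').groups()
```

('5dl9j',)

`search` walks the string left to right and returns the first match it finds.
The match spans [0:7] → '"5dl9j"'.
Captured: group 1 = '5dl9j'.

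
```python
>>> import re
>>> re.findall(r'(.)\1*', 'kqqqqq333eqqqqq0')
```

After group 1 captures some text, `\1` only succeeds where that same text appears again.
Because there's exactly one group, `findall` drops the full match and keeps group 1 from each hit.

['k', 'q', '3', 'e', 'q', '0']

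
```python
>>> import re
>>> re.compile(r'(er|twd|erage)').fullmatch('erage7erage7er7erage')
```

`re.fullmatch` requires the pattern to consume the entire string.
Here the string isn't matched end-to-end, so the call returns None.

None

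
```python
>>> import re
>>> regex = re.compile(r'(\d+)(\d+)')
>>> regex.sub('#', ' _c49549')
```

' _c#'

This matches one or more of a digit (captured); then one or more of a digit (captured).
Matches: at [3:8] → '49549'.
Each match is replaced by '#'.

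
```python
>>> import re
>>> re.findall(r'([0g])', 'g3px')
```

Pattern: one of [0g] (captured).
Matches: at [0:1] match 'g', group 1 = 'g'.
`findall` collects group 1 from the one match (1 total).

['g']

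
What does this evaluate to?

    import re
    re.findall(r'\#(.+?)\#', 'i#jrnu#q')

`findall` collects group 1 from the one match (1 total).

['jrnu']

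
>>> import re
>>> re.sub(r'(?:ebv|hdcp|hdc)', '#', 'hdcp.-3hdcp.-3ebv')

Alternation isn't longest-match — the leftmost alternative that fits at this position is chosen.
Matches: at [0:4] → 'hdcp'; at [7:11] → 'hdcp'; at [14:17] → 'ebv'.
Every occurrence is swapped for '#'.

'#.-3#.-3#'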